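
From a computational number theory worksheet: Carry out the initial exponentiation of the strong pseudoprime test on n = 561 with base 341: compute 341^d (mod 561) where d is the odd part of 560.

341

n − 1 = 560 = 2^4 · 35, so s = 4 and d = 35.
341^35 mod 561 = 341.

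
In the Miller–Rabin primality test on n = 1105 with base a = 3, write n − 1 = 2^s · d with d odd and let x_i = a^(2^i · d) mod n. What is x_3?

n − 1 = 1104 = 2^4 · 69, so s = 4 and d = 69.
By repeated squaring, 3^69 ≡ 1093 (mod 1105).
x_0 = 1093.
x_1 = 1093^2 mod 1105 = 144.
x_2 = 144^2 mod 1105 = 846.
x_3 = 846^2 mod 1105 = 781.

781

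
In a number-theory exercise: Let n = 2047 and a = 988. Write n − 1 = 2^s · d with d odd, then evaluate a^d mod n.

390

n − 1 = 2046 = 2^1 · 1023, so s = 1 and d = 1023.
988^1023 mod 2047 = 390.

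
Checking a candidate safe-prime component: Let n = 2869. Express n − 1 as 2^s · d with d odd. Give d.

717

Halving: 2868 → 1434 → 717; 717 is odd.
So 2868 = 2^2 · 717.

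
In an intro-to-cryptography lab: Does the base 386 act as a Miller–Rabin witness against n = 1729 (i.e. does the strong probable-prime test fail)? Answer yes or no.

n − 1 = 1728 = 2^6 · 27, so s = 6 and d = 27.
Repeated squaring mod 1729: 386^1 ≡ 386, 386^2 ≡ 302, 386^4 ≡ 1296, 386^8 ≡ 757, 386^16 ≡ 750.
27 = 16 + 8 + 2 + 1, so 386^27 ≡ 750·757·302·386 ≡ 1 (mod 1729).
x_0 = 386^27 mod 1729 = 1.
x_0 = 1, so 386 is not a witness.

no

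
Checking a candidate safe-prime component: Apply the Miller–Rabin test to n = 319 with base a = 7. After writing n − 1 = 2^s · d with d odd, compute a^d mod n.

n − 1 = 318 = 2^1 · 159, so s = 1 and d = 159.
7^159 mod 319 = 74.

74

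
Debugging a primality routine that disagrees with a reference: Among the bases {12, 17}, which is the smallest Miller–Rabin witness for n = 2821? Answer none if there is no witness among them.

none

n − 1 = 2820 = 2^2 · 705, so s = 2 and d = 705.
Base 12: x_0 = 12^705 mod 2821 = 2820. x_0 = 2820 ≡ −1, so 12 is not a witness.
Base 17: x_0 = 17^705 mod 2821 = 2820. x_0 = 2820 ≡ −1, so 17 is not a witness.
No listed base is a witness for 2821.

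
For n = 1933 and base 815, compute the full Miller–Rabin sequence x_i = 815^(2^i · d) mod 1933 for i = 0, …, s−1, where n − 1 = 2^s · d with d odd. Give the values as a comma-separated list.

1335, 1932

n − 1 = 1932 = 2^2 · 483, so s = 2 and d = 483.
x_0 = 815^483 mod 1933 = 1335.
x_1 = 1335^2 mod 1933 = 1932.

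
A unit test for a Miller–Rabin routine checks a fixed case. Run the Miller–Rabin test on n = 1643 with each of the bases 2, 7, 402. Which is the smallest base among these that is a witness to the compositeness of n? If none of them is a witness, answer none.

2

n − 1 = 1642 = 2^1 · 821, so s = 1 and d = 821.
Base 2: x_0 = 2^821 mod 1643 = 622. x_0 ∉ {1, 1642} and s = 1, so 2 is a Miller–Rabin witness and 1643 is composite.
Base 7: x_0 = 7^821 mod 1643 = 640. x_0 ∉ {1, 1642} and s = 1, so 7 is a Miller–Rabin witness and 1643 is composite.
Base 402: x_0 = 402^821 mod 1643 = 1115. x_0 ∉ {1, 1642} and s = 1, so 402 is a Miller–Rabin witness and 1643 is composite.
The smallest witness among the given bases is 2.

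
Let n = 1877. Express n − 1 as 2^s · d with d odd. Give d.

469

Halving: 1876 → 938 → 469; 469 is odd.
So 1876 = 2^2 · 469.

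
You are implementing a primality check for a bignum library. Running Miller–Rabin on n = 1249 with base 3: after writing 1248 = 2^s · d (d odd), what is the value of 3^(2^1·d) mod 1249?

n − 1 = 1248 = 2^5 · 39, so s = 5 and d = 39.
x_0 = 3^39 mod 1249 = 124.
x_1 = 124^2 mod 1249 = 388.

388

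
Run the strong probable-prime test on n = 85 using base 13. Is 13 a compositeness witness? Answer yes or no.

n − 1 = 84 = 2^2 · 21, so s = 2 and d = 21.
By repeated squaring, 13^21 ≡ 13 (mod 85).
x_0 = 13^21 mod 85 = 13.
x_0 is neither 1 nor 84, so continue squaring.
x_1 = 13^2 mod 85 = 84.
x_1 ≡ −1, so 13 is not a witness.

no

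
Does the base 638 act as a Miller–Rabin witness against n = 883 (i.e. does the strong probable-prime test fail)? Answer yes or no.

no

n − 1 = 882 = 2^1 · 441, so s = 1 and d = 441.
x_0 = 638^441 mod 883 = 1.
x_0 = 1, so 638 is not a witness.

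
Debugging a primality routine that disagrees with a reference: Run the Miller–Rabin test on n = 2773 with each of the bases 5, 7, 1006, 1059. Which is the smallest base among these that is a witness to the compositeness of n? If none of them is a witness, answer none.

n − 1 = 2772 = 2^2 · 693, so s = 2 and d = 693.
Base 5: x_0 = 5^693 mod 2773 = 548. x_0 is neither 1 nor 2772, so continue squaring. x_1 = 548^2 mod 2773 = 820. Reached i = s−1 = 1 without hitting −1: 5 is a Miller–Rabin witness and 2773 is composite.
Base 7: x_0 = 7^693 mod 2773 = 2317. x_0 is neither 1 nor 2772, so continue squaring. x_1 = 2317^2 mod 2773 = 2734. Reached i = s−1 = 1 without hitting −1: 7 is a Miller–Rabin witness and 2773 is composite.
Base 1006: x_0 = 1006^693 mod 2773 = 2159. x_0 is neither 1 nor 2772, so continue squaring. x_1 = 2159^2 mod 2773 = 2641. Reached i = s−1 = 1 without hitting −1: 1006 is a Miller–Rabin witness and 2773 is composite.
Base 1059: x_0 = 1059^693 mod 2773 = 2089. x_0 is neither 1 nor 2772, so continue squaring. x_1 = 2089^2 mod 2773 = 1992. Reached i = s−1 = 1 without hitting −1: 1059 is a Miller–Rabin witness and 2773 is composite.
The smallest witness among the given bases is 5.

5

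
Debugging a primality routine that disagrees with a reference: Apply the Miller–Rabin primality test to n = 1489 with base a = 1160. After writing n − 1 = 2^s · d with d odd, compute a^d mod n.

n − 1 = 1488 = 2^4 · 93, so s = 4 and d = 93.
1160^93 mod 1489 = 583.

583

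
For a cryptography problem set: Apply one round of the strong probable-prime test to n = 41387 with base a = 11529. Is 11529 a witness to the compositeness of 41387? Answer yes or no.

n − 1 = 41386 = 2^1 · 20693, so s = 1 and d = 20693.
x_0 = 11529^20693 mod 41387 = 41386.
x_0 = 41386 ≡ −1, so 11529 is not a witness.

no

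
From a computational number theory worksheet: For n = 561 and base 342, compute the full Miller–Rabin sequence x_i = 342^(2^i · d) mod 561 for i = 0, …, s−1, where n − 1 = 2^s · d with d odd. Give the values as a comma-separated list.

n − 1 = 560 = 2^4 · 35, so s = 4 and d = 35.
x_0 = 342^35 mod 561 = 144.
x_1 = 144^2 mod 561 = 540.
x_2 = 540^2 mod 561 = 441.
x_3 = 441^2 mod 561 = 375.

144, 540, 441, 375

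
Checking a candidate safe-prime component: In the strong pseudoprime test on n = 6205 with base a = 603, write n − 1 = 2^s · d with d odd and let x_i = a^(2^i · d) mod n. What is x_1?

3659

n − 1 = 6204 = 2^2 · 1551, so s = 2 and d = 1551.
x_0 = 603^1551 mod 6205 = 5472.
x_1 = 5472^2 mod 6205 = 3659.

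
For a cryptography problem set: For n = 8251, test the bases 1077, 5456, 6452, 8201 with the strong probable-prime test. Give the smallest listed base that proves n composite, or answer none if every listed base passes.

n − 1 = 8250 = 2^1 · 4125, so s = 1 and d = 4125.
Base 1077: x_0 = 1077^4125 mod 8251 = 1174. x_0 ∉ {1, 8250} and s = 1, so 1077 is a Miller–Rabin witness and 8251 is composite.
Base 5456: x_0 = 5456^4125 mod 8251 = 7038. x_0 ∉ {1, 8250} and s = 1, so 5456 is a Miller–Rabin witness and 8251 is composite.
Base 6452: x_0 = 6452^4125 mod 8251 = 5063. x_0 ∉ {1, 8250} and s = 1, so 6452 is a Miller–Rabin witness and 8251 is composite.
Base 8201: x_0 = 8201^4125 mod 8251 = 8191. x_0 ∉ {1, 8250} and s = 1, so 8201 is a Miller–Rabin witness and 8251 is composite.
The smallest witness among the given bases is 1077.

1077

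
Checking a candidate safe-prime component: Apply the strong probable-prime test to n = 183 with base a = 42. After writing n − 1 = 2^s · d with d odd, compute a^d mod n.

n − 1 = 182 = 2^1 · 91, so s = 1 and d = 91.
42^91 mod 183 = 42.

42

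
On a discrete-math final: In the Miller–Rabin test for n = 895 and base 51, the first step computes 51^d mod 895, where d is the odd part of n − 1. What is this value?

n − 1 = 894 = 2^1 · 447, so s = 1 and d = 447.
51^447 mod 895 = 811.

811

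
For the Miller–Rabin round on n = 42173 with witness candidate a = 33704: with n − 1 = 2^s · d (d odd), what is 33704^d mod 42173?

n − 1 = 42172 = 2^2 · 10543, so s = 2 and d = 10543.
33704^10543 mod 42173 = 14106.

14106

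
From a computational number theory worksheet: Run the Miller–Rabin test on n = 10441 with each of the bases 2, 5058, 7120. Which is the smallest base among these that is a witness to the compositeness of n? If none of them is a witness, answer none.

n − 1 = 10440 = 2^3 · 1305, so s = 3 and d = 1305.
Base 2: x_0 = 2^1305 mod 10441 = 350. x_0 is neither 1 nor 10440, so continue squaring. x_1 = 350^2 mod 10441 = 7649. x_2 = 7649^2 mod 10441 = 6278. Reached i = s−1 = 2 without hitting −1: 2 is a Miller–Rabin witness and 10441 is composite.
Base 5058: x_0 = 5058^1305 mod 10441 = 7390. x_0 is neither 1 nor 10440, so continue squaring. x_1 = 7390^2 mod 10441 = 5670. x_2 = 5670^2 mod 10441 = 1061. Reached i = s−1 = 2 without hitting −1: 5058 is a Miller–Rabin witness and 10441 is composite.
Base 7120: x_0 = 7120^1305 mod 10441 = 9234. x_0 is neither 1 nor 10440, so continue squaring. x_1 = 9234^2 mod 10441 = 5550. x_2 = 5550^2 mod 10441 = 1550. Reached i = s−1 = 2 without hitting −1: 7120 is a Miller–Rabin witness and 10441 is composite.
The smallest witness among the given bases is 2.

2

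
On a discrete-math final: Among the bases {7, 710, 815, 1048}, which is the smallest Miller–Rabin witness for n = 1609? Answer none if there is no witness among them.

n − 1 = 1608 = 2^3 · 201, so s = 3 and d = 201.
Base 7: x_0 = 7^201 mod 1609 = 979. x_0 is neither 1 nor 1608, so continue squaring. x_1 = 979^2 mod 1609 = 1086. x_2 = 1086^2 mod 1609 = 1608. x_2 ≡ −1, so 7 is not a witness.
Base 710: x_0 = 710^201 mod 1609 = 355. x_0 is neither 1 nor 1608, so continue squaring. x_1 = 355^2 mod 1609 = 523. x_2 = 523^2 mod 1609 = 1608. x_2 ≡ −1, so 710 is not a witness.
Base 815: x_0 = 815^201 mod 1609 = 355. x_0 is neither 1 nor 1608, so continue squaring. x_1 = 355^2 mod 1609 = 523. x_2 = 523^2 mod 1609 = 1608. x_2 ≡ −1, so 815 is not a witness.
Base 1048: x_0 = 1048^201 mod 1609 = 1254. x_0 is neither 1 nor 1608, so continue squaring. x_1 = 1254^2 mod 1609 = 523. x_2 = 523^2 mod 1609 = 1608. x_2 ≡ −1, so 1048 is not a witness.
No listed base is a witness for 1609.

none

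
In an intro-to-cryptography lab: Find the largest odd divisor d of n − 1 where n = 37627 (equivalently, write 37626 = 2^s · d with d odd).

Halving: 37626 → 18813; 18813 is odd.
So 37626 = 2^1 · 18813.

18813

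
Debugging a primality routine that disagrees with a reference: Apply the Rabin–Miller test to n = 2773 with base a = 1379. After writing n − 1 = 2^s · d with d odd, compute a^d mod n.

n − 1 = 2772 = 2^2 · 693, so s = 2 and d = 693.
Repeated squaring mod 2773: 1379^1 ≡ 1379, 1379^2 ≡ 2136, 1379^4 ≡ 911, 1379^8 ≡ 794, 1379^16 ≡ 965, 1379^32 ≡ 2270, 1379^64 ≡ 666, 1379^128 ≡ 2649, 1379^256 ≡ 1511, 1379^512 ≡ 942.
693 = 512 + 128 + 32 + 16 + 4 + 1, so 1379^693 ≡ 942·2649·2270·965·911·1379 ≡ 2733 (mod 2773).

2733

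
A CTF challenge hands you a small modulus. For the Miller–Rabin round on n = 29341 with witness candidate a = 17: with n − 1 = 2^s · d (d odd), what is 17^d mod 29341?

23230

n − 1 = 29340 = 2^2 · 7335, so s = 2 and d = 7335.
17^7335 mod 29341 = 23230.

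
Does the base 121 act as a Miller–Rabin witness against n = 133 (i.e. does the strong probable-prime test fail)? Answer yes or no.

n − 1 = 132 = 2^2 · 33, so s = 2 and d = 33.
Repeated squaring mod 133: 121^1 ≡ 121, 121^2 ≡ 11, 121^4 ≡ 121, 121^8 ≡ 11, 121^16 ≡ 121, 121^32 ≡ 11.
33 = 32 + 1, so 121^33 ≡ 11·121 ≡ 1 (mod 133).
x_0 = 121^33 mod 133 = 1.
x_0 = 1, so 121 is not a witness.

no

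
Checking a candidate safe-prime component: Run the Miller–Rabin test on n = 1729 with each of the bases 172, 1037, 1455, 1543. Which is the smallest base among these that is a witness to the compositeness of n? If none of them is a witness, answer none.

n − 1 = 1728 = 2^6 · 27, so s = 6 and d = 27.
Base 172: x_0 = 172^27 mod 1729 = 1. x_0 = 1, so 172 is not a witness.
Base 1037: x_0 = 1037^27 mod 1729 = 1065. x_0 is neither 1 nor 1728, so continue squaring. x_1 = 1065^2 mod 1729 = 1. x_1 = 1 but x_0 ≠ ±1, a nontrivial square root of 1 — 1037 is a witness and 1729 is composite.
Base 1455: x_0 = 1455^27 mod 1729 = 818. x_0 is neither 1 nor 1728, so continue squaring. x_1 = 818^2 mod 1729 = 1. x_1 = 1 but x_0 ≠ ±1, a nontrivial square root of 1 — 1455 is a witness and 1729 is composite.
Base 1543: x_0 = 1543^27 mod 1729 = 1483. x_0 is neither 1 nor 1728, so continue squaring. x_1 = 1483^2 mod 1729 = 1. x_1 = 1 but x_0 ≠ ±1, a nontrivial square root of 1 — 1543 is a witness and 1729 is composite.
The smallest witness among the given bases is 1037.

1037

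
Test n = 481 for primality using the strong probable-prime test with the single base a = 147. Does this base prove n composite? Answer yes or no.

n − 1 = 480 = 2^5 · 15, so s = 5 and d = 15.
Repeated squaring mod 481: 147^1 ≡ 147, 147^2 ≡ 445, 147^4 ≡ 334, 147^8 ≡ 445.
15 = 8 + 4 + 2 + 1, so 147^15 ≡ 445·334·445·147 ≡ 480 (mod 481).
x_0 = 147^15 mod 481 = 480.
x_0 = 480 ≡ −1, so 147 is not a witness.

no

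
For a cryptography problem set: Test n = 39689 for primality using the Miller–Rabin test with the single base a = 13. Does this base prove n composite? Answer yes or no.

n − 1 = 39688 = 2^3 · 4961, so s = 3 and d = 4961.
By repeated squaring, 13^4961 ≡ 12415 (mod 39689).
x_0 = 13^4961 mod 39689 = 12415.
x_0 is neither 1 nor 39688, so continue squaring.
x_1 = 12415^2 mod 39689 = 19838.
x_2 = 19838^2 mod 39689 = 29809.
Reached i = s−1 = 2 without hitting −1: 13 is a Miller–Rabin witness and 39689 is composite.

yes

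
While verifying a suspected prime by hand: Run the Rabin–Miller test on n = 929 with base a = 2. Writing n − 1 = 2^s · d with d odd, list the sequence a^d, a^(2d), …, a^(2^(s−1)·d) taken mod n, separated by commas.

883, 258, 605, 928, 1

n − 1 = 928 = 2^5 · 29, so s = 5 and d = 29.
x_0 = 2^29 mod 929 = 883.
x_1 = 883^2 mod 929 = 258.
x_2 = 258^2 mod 929 = 605.
x_3 = 605^2 mod 929 = 928.
x_4 = 928^2 mod 929 = 1.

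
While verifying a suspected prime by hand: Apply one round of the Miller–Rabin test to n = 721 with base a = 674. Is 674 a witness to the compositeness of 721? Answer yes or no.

no

n − 1 = 720 = 2^4 · 45, so s = 4 and d = 45.
Repeated squaring mod 721: 674^1 ≡ 674, 674^2 ≡ 46, 674^4 ≡ 674, 674^8 ≡ 46, 674^16 ≡ 674, 674^32 ≡ 46.
45 = 32 + 8 + 4 + 1, so 674^45 ≡ 46·46·674·674 ≡ 1 (mod 721).
x_0 = 674^45 mod 721 = 1.
x_0 = 1, so 674 is not a witness.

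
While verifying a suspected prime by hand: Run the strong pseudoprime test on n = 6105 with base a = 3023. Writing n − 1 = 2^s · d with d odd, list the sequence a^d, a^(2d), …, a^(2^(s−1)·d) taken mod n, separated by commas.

2357, 6004, 4096

n − 1 = 6104 = 2^3 · 763, so s = 3 and d = 763.
x_0 = 3023^763 mod 6105 = 2357.
x_1 = 2357^2 mod 6105 = 6004.
x_2 = 6004^2 mod 6105 = 4096.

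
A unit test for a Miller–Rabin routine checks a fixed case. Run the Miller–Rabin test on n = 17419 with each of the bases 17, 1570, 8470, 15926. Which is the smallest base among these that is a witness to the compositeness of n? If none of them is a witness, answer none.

none

n − 1 = 17418 = 2^1 · 8709, so s = 1 and d = 8709.
Base 17: x_0 = 17^8709 mod 17419 = 17418. x_0 = 17418 ≡ −1, so 17 is not a witness.
Base 1570: x_0 = 1570^8709 mod 17419 = 1. x_0 = 1, so 1570 is not a witness.
Base 8470: x_0 = 8470^8709 mod 17419 = 17418. x_0 = 17418 ≡ −1, so 8470 is not a witness.
Base 15926: x_0 = 15926^8709 mod 17419 = 17418. x_0 = 17418 ≡ −1, so 15926 is not a witness.
No listed base is a witness for 17419.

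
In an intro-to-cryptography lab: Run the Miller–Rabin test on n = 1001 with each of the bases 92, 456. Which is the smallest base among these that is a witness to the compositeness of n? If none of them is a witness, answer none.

n − 1 = 1000 = 2^3 · 125, so s = 3 and d = 125.
Base 92: x_0 = 92^125 mod 1001 = 1. x_0 = 1, so 92 is not a witness.
Base 456: x_0 = 456^125 mod 1001 = 1. x_0 = 1, so 456 is not a witness.
No listed base is a witness for 1001.

none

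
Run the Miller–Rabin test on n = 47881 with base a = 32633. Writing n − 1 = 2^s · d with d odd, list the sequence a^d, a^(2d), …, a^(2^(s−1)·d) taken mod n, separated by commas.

n − 1 = 47880 = 2^3 · 5985, so s = 3 and d = 5985.
x_0 = 32633^5985 mod 47881 = 8202.
x_1 = 8202^2 mod 47881 = 47880.
x_2 = 47880^2 mod 47881 = 1.

8202, 47880, 1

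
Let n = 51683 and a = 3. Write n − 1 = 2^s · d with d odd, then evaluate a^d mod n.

1

n − 1 = 51682 = 2^1 · 25841, so s = 1 and d = 25841.
3^25841 mod 51683 = 1.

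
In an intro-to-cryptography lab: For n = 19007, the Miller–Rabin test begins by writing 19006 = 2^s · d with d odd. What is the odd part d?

9503

Halving: 19006 → 9503; 9503 is odd.
So 19006 = 2^1 · 9503.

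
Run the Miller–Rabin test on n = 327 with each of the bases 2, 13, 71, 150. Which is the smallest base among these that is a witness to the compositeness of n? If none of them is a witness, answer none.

2

n − 1 = 326 = 2^1 · 163, so s = 1 and d = 163.
Base 2: x_0 = 2^163 mod 327 = 107. x_0 ∉ {1, 326} and s = 1, so 2 is a Miller–Rabin witness and 327 is composite.
Base 13: x_0 = 13^163 mod 327 = 205. x_0 ∉ {1, 326} and s = 1, so 13 is a Miller–Rabin witness and 327 is composite.
Base 71: x_0 = 71^163 mod 327 = 71. x_0 ∉ {1, 326} and s = 1, so 71 is a Miller–Rabin witness and 327 is composite.
Base 150: x_0 = 150^163 mod 327 = 177. x_0 ∉ {1, 326} and s = 1, so 150 is a Miller–Rabin witness and 327 is composite.
The smallest witness among the given bases is 2.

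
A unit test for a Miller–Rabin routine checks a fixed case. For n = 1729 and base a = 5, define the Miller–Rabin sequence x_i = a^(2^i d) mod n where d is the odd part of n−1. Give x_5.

n − 1 = 1728 = 2^6 · 27, so s = 6 and d = 27.
x_0 = 5^27 mod 1729 = 1217.
x_1 = 1217^2 mod 1729 = 1065.
x_2 = 1065^2 mod 1729 = 1.
x_3 = 1^2 mod 1729 = 1.
x_4 = 1^2 mod 1729 = 1.
x_5 = 1^2 mod 1729 = 1.

1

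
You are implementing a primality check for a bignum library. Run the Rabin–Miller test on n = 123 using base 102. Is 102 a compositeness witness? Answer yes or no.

n − 1 = 122 = 2^1 · 61, so s = 1 and d = 61.
Repeated squaring mod 123: 102^1 ≡ 102, 102^2 ≡ 72, 102^4 ≡ 18, 102^8 ≡ 78, 102^16 ≡ 57, 102^32 ≡ 51.
61 = 32 + 16 + 8 + 4 + 1, so 102^61 ≡ 51·57·78·18·102 ≡ 102 (mod 123).
x_0 = 102^61 mod 123 = 102.
x_0 ∉ {1, 122} and s = 1, so 102 is a Miller–Rabin witness and 123 is composite.

yes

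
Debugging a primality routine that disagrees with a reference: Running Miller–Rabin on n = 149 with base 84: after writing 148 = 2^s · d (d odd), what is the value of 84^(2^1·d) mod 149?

n − 1 = 148 = 2^2 · 37, so s = 2 and d = 37.
x_0 = 84^37 mod 149 = 44.
x_1 = 44^2 mod 149 = 148.

148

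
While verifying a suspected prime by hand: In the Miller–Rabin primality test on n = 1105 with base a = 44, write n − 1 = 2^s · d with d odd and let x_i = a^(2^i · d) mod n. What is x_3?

781

n − 1 = 1104 = 2^4 · 69, so s = 4 and d = 69.
x_0 = 44^69 mod 1105 = 499.
x_1 = 499^2 mod 1105 = 376.
x_2 = 376^2 mod 1105 = 1041.
x_3 = 1041^2 mod 1105 = 781.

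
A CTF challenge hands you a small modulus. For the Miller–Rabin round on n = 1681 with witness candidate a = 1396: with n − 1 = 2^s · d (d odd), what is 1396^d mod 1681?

n − 1 = 1680 = 2^4 · 105, so s = 4 and d = 105.
1396^105 mod 1681 = 114.

114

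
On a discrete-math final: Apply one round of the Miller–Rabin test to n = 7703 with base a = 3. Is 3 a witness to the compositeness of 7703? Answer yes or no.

n − 1 = 7702 = 2^1 · 3851, so s = 1 and d = 3851.
x_0 = 3^3851 mod 7703 = 1.
x_0 = 1, so 3 is not a witness.

no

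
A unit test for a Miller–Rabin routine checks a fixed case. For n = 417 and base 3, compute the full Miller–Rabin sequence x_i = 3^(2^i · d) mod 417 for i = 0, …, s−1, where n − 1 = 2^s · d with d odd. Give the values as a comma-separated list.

n − 1 = 416 = 2^5 · 13, so s = 5 and d = 13.
x_0 = 3^13 mod 417 = 132.
x_1 = 132^2 mod 417 = 327.
x_2 = 327^2 mod 417 = 177.
x_3 = 177^2 mod 417 = 54.
x_4 = 54^2 mod 417 = 414.

132, 327, 177, 54, 414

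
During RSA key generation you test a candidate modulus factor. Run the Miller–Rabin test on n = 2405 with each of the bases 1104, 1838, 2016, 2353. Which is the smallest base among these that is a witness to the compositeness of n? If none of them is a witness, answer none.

n − 1 = 2404 = 2^2 · 601, so s = 2 and d = 601.
Base 1104: x_0 = 1104^601 mod 2405 = 1104. x_0 is neither 1 nor 2404, so continue squaring. x_1 = 1104^2 mod 2405 = 1886. Reached i = s−1 = 1 without hitting −1: 1104 is a Miller–Rabin witness and 2405 is composite.
Base 1838: x_0 = 1838^601 mod 2405 = 213. x_0 is neither 1 nor 2404, so continue squaring. x_1 = 213^2 mod 2405 = 2079. Reached i = s−1 = 1 without hitting −1: 1838 is a Miller–Rabin witness and 2405 is composite.
Base 2016: x_0 = 2016^601 mod 2405 = 1171. x_0 is neither 1 nor 2404, so continue squaring. x_1 = 1171^2 mod 2405 = 391. Reached i = s−1 = 1 without hitting −1: 2016 is a Miller–Rabin witness and 2405 is composite.
Base 2353: x_0 = 2353^601 mod 2405 = 923. x_0 is neither 1 nor 2404, so continue squaring. x_1 = 923^2 mod 2405 = 559. Reached i = s−1 = 1 without hitting −1: 2353 is a Miller–Rabin witness and 2405 is composite.
The smallest witness among the given bases is 1104.

1104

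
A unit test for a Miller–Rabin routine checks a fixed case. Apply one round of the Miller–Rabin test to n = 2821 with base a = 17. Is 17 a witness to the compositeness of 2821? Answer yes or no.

n − 1 = 2820 = 2^2 · 705, so s = 2 and d = 705.
Repeated squaring mod 2821: 17^1 ≡ 17, 17^2 ≡ 289, 17^4 ≡ 1712, 17^8 ≡ 2746, 17^16 ≡ 2804, 17^32 ≡ 289, 17^64 ≡ 1712, 17^128 ≡ 2746, 17^256 ≡ 2804, 17^512 ≡ 289.
705 = 512 + 128 + 64 + 1, so 17^705 ≡ 289·2746·1712·17 ≡ 2820 (mod 2821).
x_0 = 17^705 mod 2821 = 2820.
x_0 = 2820 ≡ −1, so 17 is not a witness.

no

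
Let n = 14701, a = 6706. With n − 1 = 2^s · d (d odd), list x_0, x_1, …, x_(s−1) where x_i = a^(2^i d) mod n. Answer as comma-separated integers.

13848, 7260

n − 1 = 14700 = 2^2 · 3675, so s = 2 and d = 3675.
x_0 = 6706^3675 mod 14701 = 13848.
x_1 = 13848^2 mod 14701 = 7260.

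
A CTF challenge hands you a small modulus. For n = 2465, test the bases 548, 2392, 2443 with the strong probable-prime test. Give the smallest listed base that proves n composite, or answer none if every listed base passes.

2392

n − 1 = 2464 = 2^5 · 77, so s = 5 and d = 77.
Base 548: x_0 = 548^77 mod 2465 = 1143. x_0 is neither 1 nor 2464, so continue squaring. x_1 = 1143^2 mod 2465 = 2464. x_1 ≡ −1, so 548 is not a witness.
Base 2392: x_0 = 2392^77 mod 2465 = 1612. x_0 is neither 1 nor 2464, so continue squaring. x_1 = 1612^2 mod 2465 = 434. x_2 = 434^2 mod 2465 = 1016. x_3 = 1016^2 mod 2465 = 1886. x_4 = 1886^2 mod 2465 = 1. x_4 = 1 but x_3 ≠ ±1, a nontrivial square root of 1 — 2392 is a witness and 2465 is composite.
Base 2443: x_0 = 2443^77 mod 2465 = 813. x_0 is neither 1 nor 2464, so continue squaring. x_1 = 813^2 mod 2465 = 349. x_2 = 349^2 mod 2465 = 1016. x_3 = 1016^2 mod 2465 = 1886. x_4 = 1886^2 mod 2465 = 1. x_4 = 1 but x_3 ≠ ±1, a nontrivial square root of 1 — 2443 is a witness and 2465 is composite.
The smallest witness among the given bases is 2392.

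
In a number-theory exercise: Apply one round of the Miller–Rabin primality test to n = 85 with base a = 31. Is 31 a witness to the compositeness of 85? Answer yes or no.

n − 1 = 84 = 2^2 · 21, so s = 2 and d = 21.
x_0 = 31^21 mod 85 = 46.
x_0 is neither 1 nor 84, so continue squaring.
x_1 = 46^2 mod 85 = 76.
Reached i = s−1 = 1 without hitting −1: 31 is a Miller–Rabin witness and 85 is composite.

yes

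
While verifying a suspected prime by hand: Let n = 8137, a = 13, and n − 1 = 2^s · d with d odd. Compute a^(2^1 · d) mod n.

936

n − 1 = 8136 = 2^3 · 1017, so s = 3 and d = 1017.
x_0 = 13^1017 mod 8137 = 4014.
x_1 = 4014^2 mod 8137 = 936.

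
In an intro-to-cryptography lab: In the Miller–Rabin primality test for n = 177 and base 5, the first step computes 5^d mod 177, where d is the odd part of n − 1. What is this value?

20

n − 1 = 176 = 2^4 · 11, so s = 4 and d = 11.
5^11 mod 177 = 20.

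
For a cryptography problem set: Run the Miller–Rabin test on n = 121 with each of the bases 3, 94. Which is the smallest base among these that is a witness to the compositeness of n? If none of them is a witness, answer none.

none

n − 1 = 120 = 2^3 · 15, so s = 3 and d = 15.
Base 3: x_0 = 3^15 mod 121 = 1. x_0 = 1, so 3 is not a witness.
Base 94: x_0 = 94^15 mod 121 = 120. x_0 = 120 ≡ −1, so 94 is not a witness.
No listed base is a witness for 121.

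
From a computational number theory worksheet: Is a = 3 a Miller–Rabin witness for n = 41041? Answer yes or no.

yes

n − 1 = 41040 = 2^4 · 2565, so s = 4 and d = 2565.
x_0 = 3^2565 mod 41041 = 24597.
x_0 is neither 1 nor 41040, so continue squaring.
x_1 = 24597^2 mod 41041 = 27028.
x_2 = 27028^2 mod 41041 = 24025.
x_3 = 24025^2 mod 41041 = 1.
x_3 = 1 but x_2 ≠ ±1, a nontrivial square root of 1 — 3 is a witness and 41041 is composite.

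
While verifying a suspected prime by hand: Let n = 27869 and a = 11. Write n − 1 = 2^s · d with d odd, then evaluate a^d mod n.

n − 1 = 27868 = 2^2 · 6967, so s = 2 and d = 6967.
11^6967 mod 27869 = 1129.

1129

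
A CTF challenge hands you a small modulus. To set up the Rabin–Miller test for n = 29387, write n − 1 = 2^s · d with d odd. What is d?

Halving: 29386 → 14693; 14693 is odd.
So 29386 = 2^1 · 14693.

14693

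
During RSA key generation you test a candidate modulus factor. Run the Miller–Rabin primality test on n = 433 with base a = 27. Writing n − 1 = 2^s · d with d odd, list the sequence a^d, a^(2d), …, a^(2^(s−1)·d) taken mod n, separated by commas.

n − 1 = 432 = 2^4 · 27, so s = 4 and d = 27.
x_0 = 27^27 mod 433 = 1.
x_1 = 1^2 mod 433 = 1.
x_2 = 1^2 mod 433 = 1.
x_3 = 1^2 mod 433 = 1.

1, 1, 1, 1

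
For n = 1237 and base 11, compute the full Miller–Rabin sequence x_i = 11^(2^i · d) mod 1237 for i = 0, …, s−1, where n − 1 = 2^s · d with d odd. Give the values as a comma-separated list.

n − 1 = 1236 = 2^2 · 309, so s = 2 and d = 309.
x_0 = 11^309 mod 1237 = 1236.
x_1 = 1236^2 mod 1237 = 1.

1236, 1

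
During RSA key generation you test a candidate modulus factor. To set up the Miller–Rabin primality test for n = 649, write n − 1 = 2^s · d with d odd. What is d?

Halving: 648 → 324 → 162 → 81; 81 is odd.
So 648 = 2^3 · 81.

81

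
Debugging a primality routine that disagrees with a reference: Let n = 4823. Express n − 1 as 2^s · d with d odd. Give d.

Halving: 4822 → 2411; 2411 is odd.
So 4822 = 2^1 · 2411.

2411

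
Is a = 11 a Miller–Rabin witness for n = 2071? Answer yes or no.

n − 1 = 2070 = 2^1 · 1035, so s = 1 and d = 1035.
Repeated squaring mod 2071: 11^1 ≡ 11, 11^2 ≡ 121, 11^4 ≡ 144, 11^8 ≡ 26, 11^16 ≡ 676, 11^32 ≡ 1356, 11^64 ≡ 1759, 11^128 ≡ 7, 11^256 ≡ 49, 11^512 ≡ 330, 11^1024 ≡ 1208.
1035 = 1024 + 8 + 2 + 1, so 11^1035 ≡ 1208·26·121·11 ≡ 913 (mod 2071).
x_0 = 11^1035 mod 2071 = 913.
x_0 ∉ {1, 2070} and s = 1, so 11 is a Miller–Rabin witness and 2071 is composite.

yes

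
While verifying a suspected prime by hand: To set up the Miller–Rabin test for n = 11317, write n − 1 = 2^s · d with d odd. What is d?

2829

Halving: 11316 → 5658 → 2829; 2829 is odd.
So 11316 = 2^2 · 2829.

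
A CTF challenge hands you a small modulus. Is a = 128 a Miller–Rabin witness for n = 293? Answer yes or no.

no

n − 1 = 292 = 2^2 · 73, so s = 2 and d = 73.
Repeated squaring mod 293: 128^1 ≡ 128, 128^2 ≡ 269, 128^4 ≡ 283, 128^8 ≡ 100, 128^16 ≡ 38, 128^32 ≡ 272, 128^64 ≡ 148.
73 = 64 + 8 + 1, so 128^73 ≡ 148·100·128 ≡ 155 (mod 293).
x_0 = 128^73 mod 293 = 155.
x_0 is neither 1 nor 292, so continue squaring.
x_1 = 155^2 mod 293 = 292.
x_1 ≡ −1, so 128 is not a witness.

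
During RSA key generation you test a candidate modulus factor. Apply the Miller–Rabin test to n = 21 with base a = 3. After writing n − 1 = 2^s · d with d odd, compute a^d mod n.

12

n − 1 = 20 = 2^2 · 5, so s = 2 and d = 5.
3^5 mod 21 = 12.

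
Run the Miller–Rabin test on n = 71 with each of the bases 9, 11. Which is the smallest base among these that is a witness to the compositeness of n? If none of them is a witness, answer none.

none

n − 1 = 70 = 2^1 · 35, so s = 1 and d = 35.
Base 9: x_0 = 9^35 mod 71 = 1. x_0 = 1, so 9 is not a witness.
Base 11: x_0 = 11^35 mod 71 = 70. x_0 = 70 ≡ −1, so 11 is not a witness.
No listed base is a witness for 71.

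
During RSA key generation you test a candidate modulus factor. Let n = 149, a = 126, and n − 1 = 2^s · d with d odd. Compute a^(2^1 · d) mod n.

n − 1 = 148 = 2^2 · 37, so s = 2 and d = 37.
x_0 = 126^37 mod 149 = 105.
x_1 = 105^2 mod 149 = 148.

148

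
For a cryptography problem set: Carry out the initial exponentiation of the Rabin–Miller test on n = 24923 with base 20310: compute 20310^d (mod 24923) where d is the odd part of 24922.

n − 1 = 24922 = 2^1 · 12461, so s = 1 and d = 12461.
20310^12461 mod 24923 = 1.

1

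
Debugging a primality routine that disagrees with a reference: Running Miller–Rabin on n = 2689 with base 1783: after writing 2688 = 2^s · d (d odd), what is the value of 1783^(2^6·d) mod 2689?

n − 1 = 2688 = 2^7 · 21, so s = 7 and d = 21.
By repeated squaring, 1783^21 ≡ 2224 (mod 2689).
x_0 = 2224.
x_1 = 2224^2 mod 2689 = 1105.
x_2 = 1105^2 mod 2689 = 219.
x_3 = 219^2 mod 2689 = 2248.
x_4 = 2248^2 mod 2689 = 873.
x_5 = 873^2 mod 2689 = 1142.
x_6 = 1142^2 mod 2689 = 2688.

2688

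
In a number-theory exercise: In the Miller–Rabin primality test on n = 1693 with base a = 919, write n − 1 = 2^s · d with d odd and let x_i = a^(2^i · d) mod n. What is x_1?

1692

n − 1 = 1692 = 2^2 · 423, so s = 2 and d = 423.
Repeated squaring mod 1693: 919^1 ≡ 919, 919^2 ≡ 1447, 919^4 ≡ 1261, 919^8 ≡ 394, 919^16 ≡ 1173, 919^32 ≡ 1213, 919^64 ≡ 152, 919^128 ≡ 1095, 919^256 ≡ 381.
423 = 256 + 128 + 32 + 4 + 2 + 1, so 919^423 ≡ 381·1095·1213·1261·1447·919 ≡ 1601 (mod 1693).
x_0 = 1601.
x_1 = 1601^2 mod 1693 = 1692.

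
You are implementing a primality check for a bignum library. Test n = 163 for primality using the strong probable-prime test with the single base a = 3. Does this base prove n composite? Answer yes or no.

n − 1 = 162 = 2^1 · 81, so s = 1 and d = 81.
Repeated squaring mod 163: 3^1 ≡ 3, 3^2 ≡ 9, 3^4 ≡ 81, 3^8 ≡ 41, 3^16 ≡ 51, 3^32 ≡ 156, 3^64 ≡ 49.
81 = 64 + 16 + 1, so 3^81 ≡ 49·51·3 ≡ 162 (mod 163).
x_0 = 3^81 mod 163 = 162.
x_0 = 162 ≡ −1, so 3 is not a witness.

no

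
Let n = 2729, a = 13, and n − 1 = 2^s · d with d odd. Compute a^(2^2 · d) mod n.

n − 1 = 2728 = 2^3 · 341, so s = 3 and d = 341.
Repeated squaring mod 2729: 13^1 ≡ 13, 13^2 ≡ 169, 13^4 ≡ 1271, 13^8 ≡ 2602, 13^16 ≡ 2484, 13^32 ≡ 2716, 13^64 ≡ 169, 13^128 ≡ 1271, 13^256 ≡ 2602.
341 = 256 + 64 + 16 + 4 + 1, so 13^341 ≡ 2602·169·2484·1271·13 ≡ 2728 (mod 2729).
x_0 = 2728.
x_1 = 2728^2 mod 2729 = 1.
x_2 = 1^2 mod 2729 = 1.

1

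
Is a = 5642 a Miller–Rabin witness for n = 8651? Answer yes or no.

no

n − 1 = 8650 = 2^1 · 4325, so s = 1 and d = 4325.
Repeated squaring mod 8651: 5642^1 ≡ 5642, 5642^2 ≡ 5135, 5642^4 ≡ 8628, 5642^8 ≡ 529, 5642^16 ≡ 3009, 5642^32 ≡ 5135, 5642^64 ≡ 8628, 5642^128 ≡ 529, 5642^256 ≡ 3009, 5642^512 ≡ 5135, 5642^1024 ≡ 8628, 5642^2048 ≡ 529, 5642^4096 ≡ 3009.
4325 = 4096 + 128 + 64 + 32 + 4 + 1, so 5642^4325 ≡ 3009·529·8628·5135·8628·5642 ≡ 8650 (mod 8651).
x_0 = 5642^4325 mod 8651 = 8650.
x_0 = 8650 ≡ −1, so 5642 is not a witness.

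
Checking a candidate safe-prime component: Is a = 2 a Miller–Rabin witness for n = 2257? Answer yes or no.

n − 1 = 2256 = 2^4 · 141, so s = 4 and d = 141.
x_0 = 2^141 mod 2257 = 643.
x_0 is neither 1 nor 2256, so continue squaring.
x_1 = 643^2 mod 2257 = 418.
x_2 = 418^2 mod 2257 = 935.
x_3 = 935^2 mod 2257 = 766.
Reached i = s−1 = 3 without hitting −1: 2 is a Miller–Rabin witness and 2257 is composite.

yes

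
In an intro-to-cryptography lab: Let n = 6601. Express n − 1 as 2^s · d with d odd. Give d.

825

Halving: 6600 → 3300 → 1650 → 825; 825 is odd.
So 6600 = 2^3 · 825.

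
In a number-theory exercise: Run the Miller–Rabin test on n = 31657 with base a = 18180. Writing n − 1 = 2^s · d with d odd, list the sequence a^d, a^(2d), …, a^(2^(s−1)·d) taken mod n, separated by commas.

n − 1 = 31656 = 2^3 · 3957, so s = 3 and d = 3957.
x_0 = 18180^3957 mod 31657 = 31656.
x_1 = 31656^2 mod 31657 = 1.
x_2 = 1^2 mod 31657 = 1.

31656, 1, 1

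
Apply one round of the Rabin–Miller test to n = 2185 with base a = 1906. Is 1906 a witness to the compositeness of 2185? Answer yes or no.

yes

n − 1 = 2184 = 2^3 · 273, so s = 3 and d = 273.
By repeated squaring, 1906^273 ≡ 1546 (mod 2185).
x_0 = 1906^273 mod 2185 = 1546.
x_0 is neither 1 nor 2184, so continue squaring.
x_1 = 1546^2 mod 2185 = 1911.
x_2 = 1911^2 mod 2185 = 786.
Reached i = s−1 = 2 without hitting −1: 1906 is a Miller–Rabin witness and 2185 is composite.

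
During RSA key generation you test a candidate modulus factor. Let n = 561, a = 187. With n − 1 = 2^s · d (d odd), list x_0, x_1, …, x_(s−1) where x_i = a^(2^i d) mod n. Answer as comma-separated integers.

n − 1 = 560 = 2^4 · 35, so s = 4 and d = 35.
x_0 = 187^35 mod 561 = 187.
x_1 = 187^2 mod 561 = 187.
x_2 = 187^2 mod 561 = 187.
x_3 = 187^2 mod 561 = 187.

187, 187, 187, 187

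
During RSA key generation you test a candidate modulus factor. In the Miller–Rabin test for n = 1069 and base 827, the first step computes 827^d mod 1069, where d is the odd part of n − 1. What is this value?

n − 1 = 1068 = 2^2 · 267, so s = 2 and d = 267.
By repeated squaring, 827^267 ≡ 820 (mod 1069).

820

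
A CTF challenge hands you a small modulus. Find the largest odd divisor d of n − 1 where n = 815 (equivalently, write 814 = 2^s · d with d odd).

407

Halving: 814 → 407; 407 is odd.
So 814 = 2^1 · 407.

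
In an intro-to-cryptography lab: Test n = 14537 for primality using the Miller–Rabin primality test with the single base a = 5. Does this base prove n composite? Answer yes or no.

no

n − 1 = 14536 = 2^3 · 1817, so s = 3 and d = 1817.
Repeated squaring mod 14537: 5^1 ≡ 5, 5^2 ≡ 25, 5^4 ≡ 625, 5^8 ≡ 12663, 5^16 ≡ 8459, 5^32 ≡ 3567, 5^64 ≡ 3614, 5^128 ≡ 6770, 5^256 ≡ 12276, 5^512 ≡ 9634, 5^1024 ≡ 9748.
1817 = 1024 + 512 + 256 + 16 + 8 + 1, so 5^1817 ≡ 9748·9634·12276·8459·12663·5 ≡ 7871 (mod 14537).
x_0 = 5^1817 mod 14537 = 7871.
x_0 is neither 1 nor 14536, so continue squaring.
x_1 = 7871^2 mod 14537 = 10484.
x_2 = 10484^2 mod 14537 = 14536.
x_2 ≡ −1, so 5 is not a witness.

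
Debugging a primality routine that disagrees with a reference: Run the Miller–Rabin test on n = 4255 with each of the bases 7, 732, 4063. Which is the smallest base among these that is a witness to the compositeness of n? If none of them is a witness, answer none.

n − 1 = 4254 = 2^1 · 2127, so s = 1 and d = 2127.
Base 7: x_0 = 7^2127 mod 4255 = 3303. x_0 ∉ {1, 4254} and s = 1, so 7 is a Miller–Rabin witness and 4255 is composite.
Base 732: x_0 = 732^2127 mod 4255 = 43. x_0 ∉ {1, 4254} and s = 1, so 732 is a Miller–Rabin witness and 4255 is composite.
Base 4063: x_0 = 4063^2127 mod 4255 = 3172. x_0 ∉ {1, 4254} and s = 1, so 4063 is a Miller–Rabin witness and 4255 is composite.
The smallest witness among the given bases is 7.

7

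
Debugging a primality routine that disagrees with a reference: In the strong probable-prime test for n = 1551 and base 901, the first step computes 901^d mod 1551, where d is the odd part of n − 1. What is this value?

1132

n − 1 = 1550 = 2^1 · 775, so s = 1 and d = 775.
Repeated squaring mod 1551: 901^1 ≡ 901, 901^2 ≡ 628, 901^4 ≡ 430, 901^8 ≡ 331, 901^16 ≡ 991, 901^32 ≡ 298, 901^64 ≡ 397, 901^128 ≡ 958, 901^256 ≡ 1123, 901^512 ≡ 166.
775 = 512 + 256 + 4 + 2 + 1, so 901^775 ≡ 166·1123·430·628·901 ≡ 1132 (mod 1551).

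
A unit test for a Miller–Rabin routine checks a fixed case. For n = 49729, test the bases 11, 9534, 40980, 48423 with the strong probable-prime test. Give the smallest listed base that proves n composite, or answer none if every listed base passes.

11

n − 1 = 49728 = 2^6 · 777, so s = 6 and d = 777.
Base 11: x_0 = 11^777 mod 49729 = 13825. x_0 is neither 1 nor 49728, so continue squaring. x_1 = 13825^2 mod 49729 = 22078. x_2 = 22078^2 mod 49729 = 44155. x_3 = 44155^2 mod 49729 = 38580. x_4 = 38580^2 mod 49729 = 27430. x_5 = 27430^2 mod 49729 = 5130. Reached i = s−1 = 5 without hitting −1: 11 is a Miller–Rabin witness and 49729 is composite.
Base 9534: x_0 = 9534^777 mod 49729 = 12041. x_0 is neither 1 nor 49728, so continue squaring. x_1 = 12041^2 mod 49729 = 25646. x_2 = 25646^2 mod 49729 = 1562. x_3 = 1562^2 mod 49729 = 3123. x_4 = 3123^2 mod 49729 = 6245. x_5 = 6245^2 mod 49729 = 12489. Reached i = s−1 = 5 without hitting −1: 9534 is a Miller–Rabin witness and 49729 is composite.
Base 40980: x_0 = 40980^777 mod 49729 = 7583. x_0 is neither 1 nor 49728, so continue squaring. x_1 = 7583^2 mod 49729 = 15165. x_2 = 15165^2 mod 49729 = 30329. x_3 = 30329^2 mod 49729 = 10928. x_4 = 10928^2 mod 49729 = 21855. x_5 = 21855^2 mod 49729 = 43709. Reached i = s−1 = 5 without hitting −1: 40980 is a Miller–Rabin witness and 49729 is composite.
Base 48423: x_0 = 48423^777 mod 49729 = 49284. x_0 is neither 1 nor 49728, so continue squaring. x_1 = 49284^2 mod 49729 = 48838. x_2 = 48838^2 mod 49729 = 47946. x_3 = 47946^2 mod 49729 = 46162. x_4 = 46162^2 mod 49729 = 42594. x_5 = 42594^2 mod 49729 = 35458. Reached i = s−1 = 5 without hitting −1: 48423 is a Miller–Rabin witness and 49729 is composite.
The smallest witness among the given bases is 11.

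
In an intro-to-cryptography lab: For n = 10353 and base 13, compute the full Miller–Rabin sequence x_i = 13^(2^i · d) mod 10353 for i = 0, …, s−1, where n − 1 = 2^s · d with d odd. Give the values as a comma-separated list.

n − 1 = 10352 = 2^4 · 647, so s = 4 and d = 647.
x_0 = 13^647 mod 10353 = 2197.
x_1 = 2197^2 mod 10353 = 2311.
x_2 = 2311^2 mod 10353 = 8926.
x_3 = 8926^2 mod 10353 = 7141.

2197, 2311, 8926, 7141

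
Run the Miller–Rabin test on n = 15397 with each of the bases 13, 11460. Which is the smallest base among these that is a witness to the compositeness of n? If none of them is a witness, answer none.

n − 1 = 15396 = 2^2 · 3849, so s = 2 and d = 3849.
Base 13: x_0 = 13^3849 mod 15397 = 8396. x_0 is neither 1 nor 15396, so continue squaring. x_1 = 8396^2 mod 15397 = 5350. Reached i = s−1 = 1 without hitting −1: 13 is a Miller–Rabin witness and 15397 is composite.
Base 11460: x_0 = 11460^3849 mod 15397 = 6336. x_0 is neither 1 nor 15396, so continue squaring. x_1 = 6336^2 mod 15397 = 4917. Reached i = s−1 = 1 without hitting −1: 11460 is a Miller–Rabin witness and 15397 is composite.
The smallest witness among the given bases is 13.

13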